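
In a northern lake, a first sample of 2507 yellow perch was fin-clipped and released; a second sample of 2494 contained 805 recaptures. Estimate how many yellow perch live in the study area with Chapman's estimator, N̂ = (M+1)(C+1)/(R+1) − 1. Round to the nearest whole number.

N ≈ 7763

N̂ = (2507+1)(2494+1)/(805+1) − 1 = 2508·2495/806 − 1
= 6257460/806 − 1 ≈ 7763.6 − 1 ≈ 7762.6 → 7763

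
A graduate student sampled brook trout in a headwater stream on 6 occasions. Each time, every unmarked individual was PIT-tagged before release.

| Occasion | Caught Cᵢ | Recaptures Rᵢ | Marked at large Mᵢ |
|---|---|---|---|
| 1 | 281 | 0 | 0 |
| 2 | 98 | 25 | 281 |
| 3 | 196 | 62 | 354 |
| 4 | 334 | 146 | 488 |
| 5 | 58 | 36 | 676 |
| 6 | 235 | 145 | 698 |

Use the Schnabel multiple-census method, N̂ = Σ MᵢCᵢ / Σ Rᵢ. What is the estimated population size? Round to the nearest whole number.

N ≈ 1119

Σ MᵢCᵢ = 0·281 + 281·98 + 354·196 + 488·334 + 676·58 + 698·235 = 0 + 27538 + 69384 + 162992 + 39208 + 164030 = 463152
Σ Rᵢ = 0 + 25 + 62 + 146 + 36 + 145 = 414
N̂ = 463152 / 414 ≈ 1118.7 → 1119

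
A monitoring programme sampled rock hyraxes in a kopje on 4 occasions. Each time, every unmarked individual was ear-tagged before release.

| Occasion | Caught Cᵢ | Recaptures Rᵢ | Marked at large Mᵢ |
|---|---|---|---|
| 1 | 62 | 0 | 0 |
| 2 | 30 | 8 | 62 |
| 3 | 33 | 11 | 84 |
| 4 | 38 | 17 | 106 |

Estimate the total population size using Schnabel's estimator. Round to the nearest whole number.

Σ MᵢCᵢ = 0·62 + 62·30 + 84·33 + 106·38 = 0 + 1860 + 2772 + 4028 = 8660
Σ Rᵢ = 0 + 8 + 11 + 17 = 36
N̂ = 8660 / 36 ≈ 240.6 → 241

N ≈ 241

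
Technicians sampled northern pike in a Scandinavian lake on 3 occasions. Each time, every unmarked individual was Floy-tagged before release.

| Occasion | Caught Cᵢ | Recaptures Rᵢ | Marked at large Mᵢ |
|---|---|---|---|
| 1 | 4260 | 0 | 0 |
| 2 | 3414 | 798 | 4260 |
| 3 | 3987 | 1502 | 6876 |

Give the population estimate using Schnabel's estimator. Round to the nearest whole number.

N ≈ 18,243

Σ MᵢCᵢ = 0·4260 + 4260·3414 + 6876·3987 = 0 + 14543640 + 27414612 = 41958252
Σ Rᵢ = 0 + 798 + 1502 = 2300
N̂ = 41958252 / 2300 ≈ 18242.7 → 18243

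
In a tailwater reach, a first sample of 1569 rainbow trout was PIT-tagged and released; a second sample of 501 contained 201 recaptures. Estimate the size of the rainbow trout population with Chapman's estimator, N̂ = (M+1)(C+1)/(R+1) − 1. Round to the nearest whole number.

N̂ = (1569+1)(501+1)/(201+1) − 1 = 1570·502/202 − 1
= 788140/202 − 1 ≈ 3901.7 − 1 ≈ 3900.7 → 3901

N ≈ 3901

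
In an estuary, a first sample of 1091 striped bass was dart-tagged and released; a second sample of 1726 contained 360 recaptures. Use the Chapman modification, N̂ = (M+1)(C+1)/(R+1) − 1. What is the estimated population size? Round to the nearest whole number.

N̂ = (1091+1)(1726+1)/(360+1) − 1 = 1092·1727/361 − 1
= 1885884/361 − 1 ≈ 5224.1 − 1 ≈ 5223.1 → 5223

N ≈ 5223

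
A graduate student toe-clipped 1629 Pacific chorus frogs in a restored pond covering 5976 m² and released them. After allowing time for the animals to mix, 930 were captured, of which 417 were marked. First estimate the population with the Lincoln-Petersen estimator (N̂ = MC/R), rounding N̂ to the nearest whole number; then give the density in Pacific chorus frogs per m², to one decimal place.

density ≈ 0.6 Pacific chorus frogs per m²

N̂ = 1629·930/417 = 1514970/417 ≈ 3633.0 → 3633
Density = N̂ / area = 3633 / 5976 ≈ 0.61 → 0.6 per m²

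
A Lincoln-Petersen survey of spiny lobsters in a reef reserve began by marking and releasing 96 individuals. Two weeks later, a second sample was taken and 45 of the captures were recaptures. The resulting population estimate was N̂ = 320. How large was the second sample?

From N = M·C/R: C = N·R / M = 320·45 / 96 = 14400 / 96 = 150.

C = 150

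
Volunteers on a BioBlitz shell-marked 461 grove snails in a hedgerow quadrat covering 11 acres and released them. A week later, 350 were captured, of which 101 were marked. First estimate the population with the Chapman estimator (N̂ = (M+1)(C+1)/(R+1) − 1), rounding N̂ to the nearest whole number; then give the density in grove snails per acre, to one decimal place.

density ≈ 144.5 grove snails per acre

N̂ = 462·351/102 − 1 = 162162/102 − 1 ≈ 1588.8 → 1589
Density = N̂ / area = 1589 / 11 ≈ 144.45 → 144.5 per acre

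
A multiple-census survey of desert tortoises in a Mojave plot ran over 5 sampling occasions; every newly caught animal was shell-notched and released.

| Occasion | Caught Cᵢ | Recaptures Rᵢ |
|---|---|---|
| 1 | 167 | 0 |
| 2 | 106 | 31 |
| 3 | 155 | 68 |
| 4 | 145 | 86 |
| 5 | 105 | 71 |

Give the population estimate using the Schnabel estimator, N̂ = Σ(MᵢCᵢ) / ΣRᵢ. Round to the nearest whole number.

N ≈ 561

Marked at large before each occasion: Mᵢ = Σⱼ<ᵢ (Cⱼ − Rⱼ) → M1=0, M2=167, M3=242, M4=329, M5=388
Σ MᵢCᵢ = 0·167 + 167·106 + 242·155 + 329·145 + 388·105 = 0 + 17702 + 37510 + 47705 + 40740 = 143657
Σ Rᵢ = 0 + 31 + 68 + 86 + 71 = 256
N̂ = 143657 / 256 ≈ 561.2 → 561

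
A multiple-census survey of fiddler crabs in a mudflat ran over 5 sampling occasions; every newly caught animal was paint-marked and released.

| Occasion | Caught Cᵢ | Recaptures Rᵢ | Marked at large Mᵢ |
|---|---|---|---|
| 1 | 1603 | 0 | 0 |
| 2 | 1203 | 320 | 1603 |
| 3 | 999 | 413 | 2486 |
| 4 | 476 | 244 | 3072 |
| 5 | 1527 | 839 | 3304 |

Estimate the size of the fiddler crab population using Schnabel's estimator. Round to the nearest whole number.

Σ MᵢCᵢ = 0·1603 + 1603·1203 + 2486·999 + 3072·476 + 3304·1527 = 0 + 1928409 + 2483514 + 1462272 + 5045208 = 10919403
Σ Rᵢ = 0 + 320 + 413 + 244 + 839 = 1816
N̂ = 10919403 / 1816 ≈ 6012.9 → 6013

N ≈ 6013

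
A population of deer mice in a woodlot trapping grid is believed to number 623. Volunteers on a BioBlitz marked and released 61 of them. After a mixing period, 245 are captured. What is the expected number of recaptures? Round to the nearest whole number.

The marked fraction of the population is 61/623, so in a sample of 245 expect C·(M/N) marked.
E[R] = 61 × 245 / 623 = 14945 / 623 ≈ 24.0 → 24

expected recaptures ≈ 24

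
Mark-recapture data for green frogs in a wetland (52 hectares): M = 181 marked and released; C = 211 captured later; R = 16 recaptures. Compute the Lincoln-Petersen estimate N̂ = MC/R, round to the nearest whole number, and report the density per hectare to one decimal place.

N̂ = 181·211/16 = 38191/16 ≈ 2386.9 → 2387
Density = N̂ / area = 2387 / 52 ≈ 45.90 → 45.9 per hectare

density ≈ 45.9 green frogs per hectare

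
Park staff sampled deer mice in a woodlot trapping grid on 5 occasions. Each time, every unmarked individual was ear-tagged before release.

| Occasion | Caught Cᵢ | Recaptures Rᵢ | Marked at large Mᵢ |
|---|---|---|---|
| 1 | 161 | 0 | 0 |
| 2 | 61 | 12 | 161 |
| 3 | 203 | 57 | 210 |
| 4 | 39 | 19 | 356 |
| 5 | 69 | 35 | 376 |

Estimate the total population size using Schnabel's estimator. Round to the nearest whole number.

N ≈ 750

Σ MᵢCᵢ = 0·161 + 161·61 + 210·203 + 356·39 + 376·69 = 0 + 9821 + 42630 + 13884 + 25944 = 92279
Σ Rᵢ = 0 + 12 + 57 + 19 + 35 = 123
N̂ = 92279 / 123 ≈ 750.2 → 750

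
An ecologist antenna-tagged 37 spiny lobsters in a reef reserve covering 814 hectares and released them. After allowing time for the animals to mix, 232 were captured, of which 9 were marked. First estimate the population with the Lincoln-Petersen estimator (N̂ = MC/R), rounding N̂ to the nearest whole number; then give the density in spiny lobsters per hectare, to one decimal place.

density ≈ 1.2 spiny lobsters per hectare

N̂ = 37·232/9 = 8584/9 ≈ 953.8 → 954
Density = N̂ / area = 954 / 814 ≈ 1.17 → 1.2 per hectare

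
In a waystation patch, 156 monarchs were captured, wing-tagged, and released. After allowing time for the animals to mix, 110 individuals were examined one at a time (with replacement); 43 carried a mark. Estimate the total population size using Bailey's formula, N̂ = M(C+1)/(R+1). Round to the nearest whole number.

N̂ = 156·(110+1)/(43+1) = 156·111/44 = 17316/44 ≈ 393.5 → 394

N ≈ 394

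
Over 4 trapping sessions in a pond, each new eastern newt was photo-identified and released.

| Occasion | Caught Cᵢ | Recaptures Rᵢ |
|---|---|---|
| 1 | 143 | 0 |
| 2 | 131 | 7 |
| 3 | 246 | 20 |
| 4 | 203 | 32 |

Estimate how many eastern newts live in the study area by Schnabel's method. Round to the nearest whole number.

N ≈ 3127

Marked at large before each occasion: Mᵢ = Σⱼ<ᵢ (Cⱼ − Rⱼ) → M1=0, M2=143, M3=267, M4=493
Σ MᵢCᵢ = 0·143 + 143·131 + 267·246 + 493·203 = 0 + 18733 + 65682 + 100079 = 184494
Σ Rᵢ = 0 + 7 + 20 + 32 = 59
N̂ = 184494 / 59 ≈ 3127.0 → 3127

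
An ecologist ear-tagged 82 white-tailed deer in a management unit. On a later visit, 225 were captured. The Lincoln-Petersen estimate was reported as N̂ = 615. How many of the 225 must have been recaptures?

R = 30

From N = M·C/R: R = M·C / N = 82·225 / 615 = 18450 / 615 = 30.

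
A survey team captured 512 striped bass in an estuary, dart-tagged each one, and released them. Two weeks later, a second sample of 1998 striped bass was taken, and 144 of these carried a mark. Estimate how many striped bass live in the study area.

The marked fraction in the recapture sample should equal the marked fraction in the population: 144/1998 = 512/N.
N = (512 × 1998) / 144 = 1022976 / 144 = 7104

N = 7104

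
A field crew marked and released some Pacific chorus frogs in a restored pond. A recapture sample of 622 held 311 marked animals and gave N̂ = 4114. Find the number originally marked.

M = 2057

From N = M·C/R: M = N·R / C = 4114·311 / 622 = 1279454 / 622 = 2057.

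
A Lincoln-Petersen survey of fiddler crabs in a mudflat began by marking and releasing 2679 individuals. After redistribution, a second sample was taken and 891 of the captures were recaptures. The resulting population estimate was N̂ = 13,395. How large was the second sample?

From N = M·C/R: C = N·R / M = 13395·891 / 2679 = 11934945 / 2679 = 4455.

C = 4455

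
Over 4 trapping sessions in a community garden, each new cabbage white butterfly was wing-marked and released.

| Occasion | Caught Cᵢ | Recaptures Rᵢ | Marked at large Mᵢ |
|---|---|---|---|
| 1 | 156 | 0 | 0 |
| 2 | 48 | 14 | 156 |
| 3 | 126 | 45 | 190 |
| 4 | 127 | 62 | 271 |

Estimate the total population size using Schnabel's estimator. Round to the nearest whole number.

Σ MᵢCᵢ = 0·156 + 156·48 + 190·126 + 271·127 = 0 + 7488 + 23940 + 34417 = 65845
Σ Rᵢ = 0 + 14 + 45 + 62 = 121
N̂ = 65845 / 121 ≈ 544.2 → 544

N ≈ 544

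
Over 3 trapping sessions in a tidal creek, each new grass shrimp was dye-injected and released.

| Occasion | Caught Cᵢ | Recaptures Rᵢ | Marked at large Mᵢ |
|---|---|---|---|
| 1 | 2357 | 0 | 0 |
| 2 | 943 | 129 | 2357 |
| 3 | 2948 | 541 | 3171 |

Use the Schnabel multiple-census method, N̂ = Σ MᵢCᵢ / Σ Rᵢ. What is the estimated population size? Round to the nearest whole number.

N ≈ 17,270

Σ MᵢCᵢ = 0·2357 + 2357·943 + 3171·2948 = 0 + 2222651 + 9348108 = 11570759
Σ Rᵢ = 0 + 129 + 541 = 670
N̂ = 11570759 / 670 ≈ 17269.8 → 17270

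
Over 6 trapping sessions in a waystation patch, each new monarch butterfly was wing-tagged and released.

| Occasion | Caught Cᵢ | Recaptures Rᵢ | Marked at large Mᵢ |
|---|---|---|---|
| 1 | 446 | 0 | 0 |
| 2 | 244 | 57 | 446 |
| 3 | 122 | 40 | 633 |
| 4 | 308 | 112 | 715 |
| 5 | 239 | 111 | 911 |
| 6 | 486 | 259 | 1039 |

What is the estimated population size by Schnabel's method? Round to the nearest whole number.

Σ MᵢCᵢ = 0·446 + 446·244 + 633·122 + 715·308 + 911·239 + 1039·486 = 0 + 108824 + 77226 + 220220 + 217729 + 504954 = 1128953
Σ Rᵢ = 0 + 57 + 40 + 112 + 111 + 259 = 579
N̂ = 1128953 / 579 ≈ 1949.8 → 1950

N ≈ 1950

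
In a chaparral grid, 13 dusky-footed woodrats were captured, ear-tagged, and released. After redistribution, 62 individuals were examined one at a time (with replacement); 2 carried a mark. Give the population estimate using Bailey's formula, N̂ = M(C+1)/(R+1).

N = 273

N̂ = 13·(62+1)/(2+1) = 13·63/3 = 819/3 = 273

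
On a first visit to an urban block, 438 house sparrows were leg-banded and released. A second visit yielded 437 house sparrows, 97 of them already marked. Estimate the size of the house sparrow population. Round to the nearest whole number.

N ≈ 1973

Lincoln-Petersen assumes M/N = R/C, so N = M·C / R.
N = (438 × 437) / 97 = 191406 / 97 ≈ 1973.3 → 1973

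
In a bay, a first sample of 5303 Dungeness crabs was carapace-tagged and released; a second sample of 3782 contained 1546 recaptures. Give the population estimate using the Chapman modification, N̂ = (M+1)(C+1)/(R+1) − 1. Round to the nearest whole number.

N̂ = (5303+1)(3782+1)/(1546+1) − 1 = 5304·3783/1547 − 1
= 20065032/1547 − 1 ≈ 12970.3 − 1 ≈ 12969.3 → 12969

N ≈ 12,969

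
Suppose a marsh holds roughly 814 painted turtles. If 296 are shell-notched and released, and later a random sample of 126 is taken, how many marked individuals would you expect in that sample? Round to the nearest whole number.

expected recaptures ≈ 46

The marked fraction of the population is 296/814, so in a sample of 126 expect C·(M/N) marked.
E[R] = 296 × 126 / 814 = 37296 / 814 ≈ 45.8 → 46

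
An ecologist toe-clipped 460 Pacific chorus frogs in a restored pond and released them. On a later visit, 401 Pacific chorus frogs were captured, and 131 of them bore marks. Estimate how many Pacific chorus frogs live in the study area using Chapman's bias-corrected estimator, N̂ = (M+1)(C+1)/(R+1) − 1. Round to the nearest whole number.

N̂ = (460+1)(401+1)/(131+1) − 1 = 461·402/132 − 1
= 185322/132 − 1 ≈ 1404.0 − 1 ≈ 1403.0 → 1403

N ≈ 1403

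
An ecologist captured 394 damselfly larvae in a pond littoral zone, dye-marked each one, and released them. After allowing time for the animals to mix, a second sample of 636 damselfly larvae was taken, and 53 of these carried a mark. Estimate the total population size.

N = (394 × 636) / 53 = 250584 / 53 = 4728

N = 4728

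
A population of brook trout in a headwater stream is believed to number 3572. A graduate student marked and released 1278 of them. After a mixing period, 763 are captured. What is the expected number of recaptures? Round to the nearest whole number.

expected recaptures ≈ 273

Expected recaptures E[R] = M·C / N.
E[R] = 1278 × 763 / 3572 = 975114 / 3572 ≈ 273.0 → 273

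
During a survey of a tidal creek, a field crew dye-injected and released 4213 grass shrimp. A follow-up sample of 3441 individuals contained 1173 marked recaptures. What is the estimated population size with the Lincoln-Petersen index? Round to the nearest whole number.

N = (4213 × 3441) / 1173 = 14496933 / 1173 ≈ 12358.9 → 12359

N ≈ 12,359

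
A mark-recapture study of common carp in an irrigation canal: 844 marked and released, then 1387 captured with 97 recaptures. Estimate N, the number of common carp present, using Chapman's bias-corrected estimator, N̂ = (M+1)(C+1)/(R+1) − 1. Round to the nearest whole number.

N̂ = (844+1)(1387+1)/(97+1) − 1 = 845·1388/98 − 1
= 1172860/98 − 1 ≈ 11968.0 − 1 ≈ 11967.0 → 11967

N ≈ 11,967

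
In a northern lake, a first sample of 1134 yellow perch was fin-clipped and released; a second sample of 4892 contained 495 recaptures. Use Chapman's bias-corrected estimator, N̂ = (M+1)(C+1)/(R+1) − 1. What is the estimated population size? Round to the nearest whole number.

N ≈ 11,196

N̂ = (1134+1)(4892+1)/(495+1) − 1 = 1135·4893/496 − 1
= 5553555/496 − 1 ≈ 11196.7 − 1 ≈ 11195.7 → 11196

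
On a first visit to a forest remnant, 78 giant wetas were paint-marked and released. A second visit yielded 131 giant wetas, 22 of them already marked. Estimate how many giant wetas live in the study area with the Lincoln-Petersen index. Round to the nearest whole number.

The marked fraction in the recapture sample should equal the marked fraction in the population: 22/131 = 78/N.
N = (78 × 131) / 22 = 10218 / 22 ≈ 464.45 → 464

N ≈ 464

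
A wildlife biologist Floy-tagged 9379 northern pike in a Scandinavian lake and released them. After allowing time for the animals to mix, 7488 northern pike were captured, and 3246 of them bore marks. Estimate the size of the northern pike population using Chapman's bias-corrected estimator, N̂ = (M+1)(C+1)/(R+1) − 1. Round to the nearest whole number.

N ≈ 21,633

N̂ = (9379+1)(7488+1)/(3246+1) − 1 = 9380·7489/3247 − 1
= 70246820/3247 − 1 ≈ 21634.4 − 1 ≈ 21633.4 → 21633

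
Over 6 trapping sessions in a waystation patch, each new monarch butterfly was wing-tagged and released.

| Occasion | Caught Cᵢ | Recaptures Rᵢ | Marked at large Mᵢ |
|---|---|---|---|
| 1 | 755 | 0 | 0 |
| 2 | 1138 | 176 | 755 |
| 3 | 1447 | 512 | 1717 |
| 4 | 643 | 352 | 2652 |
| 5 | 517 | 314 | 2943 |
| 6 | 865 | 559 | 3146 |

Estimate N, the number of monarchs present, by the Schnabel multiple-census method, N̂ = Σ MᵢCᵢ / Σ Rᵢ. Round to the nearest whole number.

N ≈ 4857

Σ MᵢCᵢ = 0·755 + 755·1138 + 1717·1447 + 2652·643 + 2943·517 + 3146·865 = 0 + 859190 + 2484499 + 1705236 + 1521531 + 2721290 = 9291746
Σ Rᵢ = 0 + 176 + 512 + 352 + 314 + 559 = 1913
N̂ = 9291746 / 1913 ≈ 4857.2 → 4857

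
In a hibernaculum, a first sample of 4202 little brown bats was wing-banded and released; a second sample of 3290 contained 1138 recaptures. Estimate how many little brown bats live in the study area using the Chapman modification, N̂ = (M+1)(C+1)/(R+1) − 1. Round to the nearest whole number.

N̂ = (4202+1)(3290+1)/(1138+1) − 1 = 4203·3291/1139 − 1
= 13832073/1139 − 1 ≈ 12144.1 − 1 ≈ 12143.1 → 12143

N ≈ 12,143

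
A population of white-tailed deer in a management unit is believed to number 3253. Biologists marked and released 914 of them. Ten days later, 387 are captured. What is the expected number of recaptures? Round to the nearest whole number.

expected recaptures ≈ 109

Expected recaptures E[R] = M·C / N.
E[R] = 914 × 387 / 3253 = 353718 / 3253 ≈ 108.7 → 109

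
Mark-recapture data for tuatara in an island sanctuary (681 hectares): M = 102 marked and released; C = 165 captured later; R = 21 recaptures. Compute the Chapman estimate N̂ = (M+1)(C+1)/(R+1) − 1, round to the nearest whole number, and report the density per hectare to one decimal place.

N̂ = 103·166/22 − 1 = 17098/22 − 1 ≈ 776.2 → 776
Density = N̂ / area = 776 / 681 ≈ 1.14 → 1.1 per hectare

density ≈ 1.1 tuatara per hectare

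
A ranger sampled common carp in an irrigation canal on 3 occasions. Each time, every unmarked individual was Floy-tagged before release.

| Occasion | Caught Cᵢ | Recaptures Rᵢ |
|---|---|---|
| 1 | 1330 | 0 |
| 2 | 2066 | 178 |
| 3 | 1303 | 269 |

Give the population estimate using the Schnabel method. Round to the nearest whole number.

Marked at large before each occasion: Mᵢ = Σⱼ<ᵢ (Cⱼ − Rⱼ) → M1=0, M2=1330, M3=3218
Σ MᵢCᵢ = 0·1330 + 1330·2066 + 3218·1303 = 0 + 2747780 + 4193054 = 6940834
Σ Rᵢ = 0 + 178 + 269 = 447
N̂ = 6940834 / 447 ≈ 15527.6 → 15528

N ≈ 15,528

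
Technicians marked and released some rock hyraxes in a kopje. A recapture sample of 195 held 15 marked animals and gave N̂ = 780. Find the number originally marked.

From N = M·C/R: M = N·R / C = 780·15 / 195 = 11700 / 195 = 60.

M = 60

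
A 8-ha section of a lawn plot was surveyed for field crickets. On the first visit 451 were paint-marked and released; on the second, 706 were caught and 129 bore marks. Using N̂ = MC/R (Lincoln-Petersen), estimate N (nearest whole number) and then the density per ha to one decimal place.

density ≈ 308.5 field crickets per ha

N̂ = 451·706/129 = 318406/129 ≈ 2468.3 → 2468
Density = N̂ / area = 2468 / 8 ≈ 308.50 → 308.5 per ha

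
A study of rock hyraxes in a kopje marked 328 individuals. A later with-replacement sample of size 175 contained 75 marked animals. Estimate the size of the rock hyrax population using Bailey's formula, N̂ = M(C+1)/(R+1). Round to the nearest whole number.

N ≈ 760

N̂ = 328·(175+1)/(75+1) = 328·176/76 = 57728/76 ≈ 759.6 → 760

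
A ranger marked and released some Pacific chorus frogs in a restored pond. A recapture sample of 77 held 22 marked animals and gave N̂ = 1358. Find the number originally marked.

M = 388

From N = M·C/R: M = N·R / C = 1358·22 / 77 = 29876 / 77 = 388.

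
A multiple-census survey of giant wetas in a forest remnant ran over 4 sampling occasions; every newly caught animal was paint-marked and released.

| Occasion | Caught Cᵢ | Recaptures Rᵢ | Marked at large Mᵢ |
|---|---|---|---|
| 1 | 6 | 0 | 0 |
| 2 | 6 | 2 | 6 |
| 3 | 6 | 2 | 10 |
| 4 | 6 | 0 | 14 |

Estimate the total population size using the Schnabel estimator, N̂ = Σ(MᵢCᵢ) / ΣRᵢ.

N = 45

Σ MᵢCᵢ = 0·6 + 6·6 + 10·6 + 14·6 = 0 + 36 + 60 + 84 = 180
Σ Rᵢ = 0 + 2 + 2 + 0 = 4
N̂ = 180 / 4 = 45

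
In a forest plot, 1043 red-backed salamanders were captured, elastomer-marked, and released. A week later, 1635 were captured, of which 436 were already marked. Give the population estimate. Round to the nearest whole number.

If marked individuals mix randomly, R/C ≈ M/N, giving N ≈ M·C/R.
N = (1043 × 1635) / 436 = 1705305 / 436 ≈ 3911.2 → 3911

N ≈ 3911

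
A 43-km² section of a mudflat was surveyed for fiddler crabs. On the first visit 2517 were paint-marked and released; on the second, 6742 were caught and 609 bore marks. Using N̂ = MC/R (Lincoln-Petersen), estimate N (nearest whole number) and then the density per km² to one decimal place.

density ≈ 648.0 fiddler crabs per km²

N̂ = 2517·6742/609 = 16969614/609 ≈ 27864.7 → 27865
Density = N̂ / area = 27865 / 43 ≈ 648.02 → 648.0 per km²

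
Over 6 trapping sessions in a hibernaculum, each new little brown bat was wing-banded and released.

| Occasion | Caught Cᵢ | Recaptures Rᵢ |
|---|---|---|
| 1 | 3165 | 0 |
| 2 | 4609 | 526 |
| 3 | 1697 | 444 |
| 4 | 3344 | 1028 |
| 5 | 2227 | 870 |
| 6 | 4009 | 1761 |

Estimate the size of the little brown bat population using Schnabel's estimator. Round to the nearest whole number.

N ≈ 27,697

Marked at large before each occasion: Mᵢ = Σⱼ<ᵢ (Cⱼ − Rⱼ) → M1=0, M2=3165, M3=7248, M4=8501, M5=10817, M6=12174
Σ MᵢCᵢ = 0·3165 + 3165·4609 + 7248·1697 + 8501·3344 + 10817·2227 + 12174·4009 = 0 + 14587485 + 12299856 + 28427344 + 24089459 + 48805566 = 128209710
Σ Rᵢ = 0 + 526 + 444 + 1028 + 870 + 1761 = 4629
N̂ = 128209710 / 4629 ≈ 27697.1 → 27697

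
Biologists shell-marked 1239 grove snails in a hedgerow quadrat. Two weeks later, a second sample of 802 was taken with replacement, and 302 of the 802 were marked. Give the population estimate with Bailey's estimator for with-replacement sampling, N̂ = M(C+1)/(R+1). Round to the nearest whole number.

N̂ = 1239·(802+1)/(302+1) = 1239·803/303 = 994917/303 ≈ 3283.6 → 3284

N ≈ 3284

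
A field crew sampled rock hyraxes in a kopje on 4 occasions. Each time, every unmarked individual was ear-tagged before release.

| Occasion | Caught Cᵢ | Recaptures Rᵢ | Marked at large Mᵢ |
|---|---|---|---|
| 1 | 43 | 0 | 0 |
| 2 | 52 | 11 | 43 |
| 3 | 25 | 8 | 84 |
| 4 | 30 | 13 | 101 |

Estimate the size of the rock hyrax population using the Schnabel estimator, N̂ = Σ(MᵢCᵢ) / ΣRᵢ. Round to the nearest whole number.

N ≈ 230

Σ MᵢCᵢ = 0·43 + 43·52 + 84·25 + 101·30 = 0 + 2236 + 2100 + 3030 = 7366
Σ Rᵢ = 0 + 11 + 8 + 13 = 32
N̂ = 7366 / 32 ≈ 230.2 → 230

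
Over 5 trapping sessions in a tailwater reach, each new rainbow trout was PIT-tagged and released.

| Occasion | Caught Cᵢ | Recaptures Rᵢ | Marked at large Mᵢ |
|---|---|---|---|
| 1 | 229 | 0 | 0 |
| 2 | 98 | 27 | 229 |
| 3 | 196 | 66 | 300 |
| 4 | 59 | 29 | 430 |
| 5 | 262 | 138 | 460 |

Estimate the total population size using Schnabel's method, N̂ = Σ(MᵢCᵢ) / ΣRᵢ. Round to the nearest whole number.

Σ MᵢCᵢ = 0·229 + 229·98 + 300·196 + 430·59 + 460·262 = 0 + 22442 + 58800 + 25370 + 120520 = 227132
Σ Rᵢ = 0 + 27 + 66 + 29 + 138 = 260
N̂ = 227132 / 260 ≈ 873.6 → 874

N ≈ 874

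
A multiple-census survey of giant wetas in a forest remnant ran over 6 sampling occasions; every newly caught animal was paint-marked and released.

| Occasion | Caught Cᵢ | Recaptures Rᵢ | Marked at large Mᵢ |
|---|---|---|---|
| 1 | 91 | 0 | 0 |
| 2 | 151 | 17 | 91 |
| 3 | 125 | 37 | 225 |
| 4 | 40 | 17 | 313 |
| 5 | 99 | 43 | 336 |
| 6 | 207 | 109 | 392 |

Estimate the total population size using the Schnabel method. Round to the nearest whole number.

Σ MᵢCᵢ = 0·91 + 91·151 + 225·125 + 313·40 + 336·99 + 392·207 = 0 + 13741 + 28125 + 12520 + 33264 + 81144 = 168794
Σ Rᵢ = 0 + 17 + 37 + 17 + 43 + 109 = 223
N̂ = 168794 / 223 ≈ 756.9 → 757

N ≈ 757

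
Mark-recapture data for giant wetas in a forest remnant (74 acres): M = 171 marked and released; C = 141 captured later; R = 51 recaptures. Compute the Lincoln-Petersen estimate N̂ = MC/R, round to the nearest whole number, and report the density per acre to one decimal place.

density ≈ 6.4 giant wetas per acre

N̂ = 171·141/51 = 24111/51 ≈ 472.8 → 473
Density = N̂ / area = 473 / 74 ≈ 6.39 → 6.4 per acre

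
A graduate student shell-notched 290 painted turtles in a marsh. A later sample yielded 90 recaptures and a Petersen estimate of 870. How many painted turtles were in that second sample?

C = 270

From N = M·C/R: C = N·R / M = 870·90 / 290 = 78300 / 290 = 270.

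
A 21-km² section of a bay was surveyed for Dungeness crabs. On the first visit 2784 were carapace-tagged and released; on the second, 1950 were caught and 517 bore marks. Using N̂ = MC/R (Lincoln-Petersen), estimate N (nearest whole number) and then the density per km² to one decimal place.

density ≈ 500.0 Dungeness crabs per km²

N̂ = 2784·1950/517 = 5428800/517 ≈ 10500.6 → 10501
Density = N̂ / area = 10501 / 21 ≈ 500.048 → 500.0 per km²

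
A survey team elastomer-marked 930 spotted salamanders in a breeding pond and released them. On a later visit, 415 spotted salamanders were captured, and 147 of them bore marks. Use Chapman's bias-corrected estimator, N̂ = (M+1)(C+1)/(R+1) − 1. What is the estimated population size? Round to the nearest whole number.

N ≈ 2616

N̂ = (930+1)(415+1)/(147+1) − 1 = 931·416/148 − 1
= 387296/148 − 1 ≈ 2616.9 − 1 ≈ 2615.9 → 2616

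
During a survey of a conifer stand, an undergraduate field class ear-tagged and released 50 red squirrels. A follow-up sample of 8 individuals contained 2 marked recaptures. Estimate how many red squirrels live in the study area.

N = 200

Lincoln-Petersen assumes M/N = R/C, so N = M·C / R.
N = (50 × 8) / 2 = 400 / 2 = 200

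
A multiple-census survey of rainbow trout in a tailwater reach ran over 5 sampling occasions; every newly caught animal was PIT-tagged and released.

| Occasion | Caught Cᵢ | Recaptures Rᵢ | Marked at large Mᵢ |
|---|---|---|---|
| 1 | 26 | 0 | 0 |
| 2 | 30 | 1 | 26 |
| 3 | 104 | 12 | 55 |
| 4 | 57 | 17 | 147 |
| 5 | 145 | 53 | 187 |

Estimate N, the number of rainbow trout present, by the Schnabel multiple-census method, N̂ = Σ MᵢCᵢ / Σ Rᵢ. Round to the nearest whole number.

Σ MᵢCᵢ = 0·26 + 26·30 + 55·104 + 147·57 + 187·145 = 0 + 780 + 5720 + 8379 + 27115 = 41994
Σ Rᵢ = 0 + 1 + 12 + 17 + 53 = 83
N̂ = 41994 / 83 ≈ 506.0 → 506

N ≈ 506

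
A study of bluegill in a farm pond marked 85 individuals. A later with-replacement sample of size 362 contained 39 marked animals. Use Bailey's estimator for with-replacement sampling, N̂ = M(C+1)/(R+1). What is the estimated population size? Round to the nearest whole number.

N ≈ 771

N̂ = 85·(362+1)/(39+1) = 85·363/40 = 30855/40 ≈ 771.4 → 771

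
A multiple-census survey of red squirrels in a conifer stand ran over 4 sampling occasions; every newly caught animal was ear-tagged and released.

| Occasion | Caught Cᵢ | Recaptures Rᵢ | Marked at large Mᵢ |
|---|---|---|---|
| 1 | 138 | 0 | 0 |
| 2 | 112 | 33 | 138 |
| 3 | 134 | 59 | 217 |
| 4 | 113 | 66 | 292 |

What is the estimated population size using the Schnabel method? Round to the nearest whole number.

Σ MᵢCᵢ = 0·138 + 138·112 + 217·134 + 292·113 = 0 + 15456 + 29078 + 32996 = 77530
Σ Rᵢ = 0 + 33 + 59 + 66 = 158
N̂ = 77530 / 158 ≈ 490.7 → 491

N ≈ 491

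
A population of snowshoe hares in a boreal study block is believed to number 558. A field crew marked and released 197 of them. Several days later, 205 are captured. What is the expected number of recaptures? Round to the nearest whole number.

The marked fraction of the population is 197/558, so in a sample of 205 expect C·(M/N) marked.
E[R] = 197 × 205 / 558 = 40385 / 558 ≈ 72.4 → 72

expected recaptures ≈ 72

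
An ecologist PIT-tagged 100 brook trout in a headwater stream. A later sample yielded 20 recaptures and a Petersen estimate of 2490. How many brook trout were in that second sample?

C = 498

From N = M·C/R: C = N·R / M = 2490·20 / 100 = 49800 / 100 = 498.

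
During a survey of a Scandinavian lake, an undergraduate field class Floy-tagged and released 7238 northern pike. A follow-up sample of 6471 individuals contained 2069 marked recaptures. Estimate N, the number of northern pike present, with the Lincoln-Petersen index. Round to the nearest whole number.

N ≈ 22,638

The marked fraction in the recapture sample should equal the marked fraction in the population: 2069/6471 = 7238/N.
N = (7238 × 6471) / 2069 = 46837098 / 2069 ≈ 22637.6 → 22638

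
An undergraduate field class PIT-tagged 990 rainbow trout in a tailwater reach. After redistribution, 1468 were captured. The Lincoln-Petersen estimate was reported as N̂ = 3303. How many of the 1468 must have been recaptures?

From N = M·C/R: R = M·C / N = 990·1468 / 3303 = 1453320 / 3303 = 440.

R = 440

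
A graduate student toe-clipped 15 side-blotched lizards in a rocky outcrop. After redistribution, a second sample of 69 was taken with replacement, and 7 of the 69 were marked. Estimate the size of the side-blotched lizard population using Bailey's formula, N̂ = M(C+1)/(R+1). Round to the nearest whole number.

N̂ = 15·(69+1)/(7+1) = 15·70/8 = 1050/8 ≈ 131.2 → 131

N ≈ 131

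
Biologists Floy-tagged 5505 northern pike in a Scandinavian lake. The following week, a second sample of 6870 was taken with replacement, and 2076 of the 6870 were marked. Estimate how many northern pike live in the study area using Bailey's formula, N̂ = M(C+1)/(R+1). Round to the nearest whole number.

N̂ = 5505·(6870+1)/(2076+1) = 5505·6871/2077 = 37824855/2077 ≈ 18211.3 → 18211

N ≈ 18,211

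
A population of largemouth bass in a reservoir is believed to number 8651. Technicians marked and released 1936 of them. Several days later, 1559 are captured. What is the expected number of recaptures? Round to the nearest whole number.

Expected recaptures E[R] = M·C / N.
E[R] = 1936 × 1559 / 8651 = 3018224 / 8651 ≈ 348.9 → 349

expected recaptures ≈ 349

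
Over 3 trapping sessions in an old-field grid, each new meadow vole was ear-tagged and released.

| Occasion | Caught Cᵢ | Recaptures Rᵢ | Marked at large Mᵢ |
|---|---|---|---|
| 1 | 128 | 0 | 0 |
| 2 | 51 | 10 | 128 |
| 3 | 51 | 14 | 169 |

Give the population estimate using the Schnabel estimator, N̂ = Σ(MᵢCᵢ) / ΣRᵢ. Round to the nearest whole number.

Σ MᵢCᵢ = 0·128 + 128·51 + 169·51 = 0 + 6528 + 8619 = 15147
Σ Rᵢ = 0 + 10 + 14 = 24
N̂ = 15147 / 24 ≈ 631.1 → 631

N ≈ 631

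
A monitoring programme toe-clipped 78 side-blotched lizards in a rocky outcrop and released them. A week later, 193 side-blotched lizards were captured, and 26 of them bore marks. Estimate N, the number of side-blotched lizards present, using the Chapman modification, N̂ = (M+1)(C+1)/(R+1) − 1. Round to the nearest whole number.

N̂ = (78+1)(193+1)/(26+1) − 1 = 79·194/27 − 1
= 15326/27 − 1 ≈ 567.6 − 1 ≈ 566.6 → 567

N ≈ 567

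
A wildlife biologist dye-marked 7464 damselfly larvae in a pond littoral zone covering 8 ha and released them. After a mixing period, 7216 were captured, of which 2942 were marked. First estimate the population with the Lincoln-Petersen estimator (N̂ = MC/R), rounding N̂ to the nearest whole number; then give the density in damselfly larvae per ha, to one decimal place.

density ≈ 2288.4 damselfly larvae per ha

N̂ = 7464·7216/2942 = 53860224/2942 ≈ 18307.4 → 18307
Density = N̂ / area = 18307 / 8 ≈ 2288.38 → 2288.4 per ha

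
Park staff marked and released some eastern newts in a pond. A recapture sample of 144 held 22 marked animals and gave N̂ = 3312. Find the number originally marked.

M = 506

From N = M·C/R: M = N·R / C = 3312·22 / 144 = 72864 / 144 = 506.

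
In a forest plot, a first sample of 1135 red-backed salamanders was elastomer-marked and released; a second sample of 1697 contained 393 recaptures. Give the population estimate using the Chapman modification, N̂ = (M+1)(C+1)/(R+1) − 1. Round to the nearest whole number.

N ≈ 4895

N̂ = (1135+1)(1697+1)/(393+1) − 1 = 1136·1698/394 − 1
= 1928928/394 − 1 ≈ 4895.8 − 1 ≈ 4894.8 → 4895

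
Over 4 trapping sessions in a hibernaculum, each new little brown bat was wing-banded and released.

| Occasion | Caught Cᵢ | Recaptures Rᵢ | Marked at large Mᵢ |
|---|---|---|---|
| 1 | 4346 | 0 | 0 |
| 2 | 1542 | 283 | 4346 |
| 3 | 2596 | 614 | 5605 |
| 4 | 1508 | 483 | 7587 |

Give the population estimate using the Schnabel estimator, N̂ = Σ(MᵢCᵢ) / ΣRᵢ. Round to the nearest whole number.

N ≈ 23,691

Σ MᵢCᵢ = 0·4346 + 4346·1542 + 5605·2596 + 7587·1508 = 0 + 6701532 + 14550580 + 11441196 = 32693308
Σ Rᵢ = 0 + 283 + 614 + 483 = 1380
N̂ = 32693308 / 1380 ≈ 23690.8 → 23691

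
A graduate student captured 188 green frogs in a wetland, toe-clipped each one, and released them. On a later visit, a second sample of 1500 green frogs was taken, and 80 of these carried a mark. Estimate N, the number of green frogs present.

N = (188 × 1500) / 80 = 282000 / 80 = 3525

N = 3525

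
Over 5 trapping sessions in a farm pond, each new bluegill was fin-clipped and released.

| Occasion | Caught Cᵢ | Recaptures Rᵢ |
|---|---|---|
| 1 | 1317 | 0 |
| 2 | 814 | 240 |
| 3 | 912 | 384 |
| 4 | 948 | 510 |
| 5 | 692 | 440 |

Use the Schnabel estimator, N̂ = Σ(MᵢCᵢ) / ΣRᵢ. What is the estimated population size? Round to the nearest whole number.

N ≈ 4490

Marked at large before each occasion: Mᵢ = Σⱼ<ᵢ (Cⱼ − Rⱼ) → M1=0, M2=1317, M3=1891, M4=2419, M5=2857
Σ MᵢCᵢ = 0·1317 + 1317·814 + 1891·912 + 2419·948 + 2857·692 = 0 + 1072038 + 1724592 + 2293212 + 1977044 = 7066886
Σ Rᵢ = 0 + 240 + 384 + 510 + 440 = 1574
N̂ = 7066886 / 1574 ≈ 4489.8 → 4490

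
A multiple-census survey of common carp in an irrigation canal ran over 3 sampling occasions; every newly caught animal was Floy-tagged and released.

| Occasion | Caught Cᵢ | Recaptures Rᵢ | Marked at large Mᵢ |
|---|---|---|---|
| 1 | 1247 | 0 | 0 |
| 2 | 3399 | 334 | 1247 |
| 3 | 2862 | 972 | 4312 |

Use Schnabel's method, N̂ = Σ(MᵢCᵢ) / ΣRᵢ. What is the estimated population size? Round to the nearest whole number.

Σ MᵢCᵢ = 0·1247 + 1247·3399 + 4312·2862 = 0 + 4238553 + 12340944 = 16579497
Σ Rᵢ = 0 + 334 + 972 = 1306
N̂ = 16579497 / 1306 ≈ 12694.9 → 12695

N ≈ 12,695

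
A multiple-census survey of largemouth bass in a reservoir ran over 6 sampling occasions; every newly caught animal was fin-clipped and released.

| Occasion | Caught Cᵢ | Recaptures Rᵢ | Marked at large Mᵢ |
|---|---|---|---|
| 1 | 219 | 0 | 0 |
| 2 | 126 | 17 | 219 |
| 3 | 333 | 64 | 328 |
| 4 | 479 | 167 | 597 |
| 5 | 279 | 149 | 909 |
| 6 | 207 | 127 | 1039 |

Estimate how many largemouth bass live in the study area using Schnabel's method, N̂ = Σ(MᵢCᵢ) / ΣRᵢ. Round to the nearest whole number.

Σ MᵢCᵢ = 0·219 + 219·126 + 328·333 + 597·479 + 909·279 + 1039·207 = 0 + 27594 + 109224 + 285963 + 253611 + 215073 = 891465
Σ Rᵢ = 0 + 17 + 64 + 167 + 149 + 127 = 524
N̂ = 891465 / 524 ≈ 1701.3 → 1701

N ≈ 1701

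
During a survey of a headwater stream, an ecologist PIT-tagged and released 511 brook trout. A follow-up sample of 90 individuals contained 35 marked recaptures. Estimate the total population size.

The marked fraction in the recapture sample should equal the marked fraction in the population: 35/90 = 511/N.
N = (511 × 90) / 35 = 45990 / 35 = 1314

N = 1314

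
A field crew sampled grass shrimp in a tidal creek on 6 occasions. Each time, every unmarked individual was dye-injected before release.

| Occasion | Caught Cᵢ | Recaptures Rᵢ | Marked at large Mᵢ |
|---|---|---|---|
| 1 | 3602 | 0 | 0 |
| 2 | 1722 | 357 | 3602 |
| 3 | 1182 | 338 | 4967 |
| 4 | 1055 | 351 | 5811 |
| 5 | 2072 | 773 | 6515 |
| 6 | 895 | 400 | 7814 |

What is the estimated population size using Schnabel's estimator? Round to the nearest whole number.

N ≈ 17,439

Σ MᵢCᵢ = 0·3602 + 3602·1722 + 4967·1182 + 5811·1055 + 6515·2072 + 7814·895 = 0 + 6202644 + 5870994 + 6130605 + 13499080 + 6993530 = 38696853
Σ Rᵢ = 0 + 357 + 338 + 351 + 773 + 400 = 2219
N̂ = 38696853 / 2219 ≈ 17438.9 → 17439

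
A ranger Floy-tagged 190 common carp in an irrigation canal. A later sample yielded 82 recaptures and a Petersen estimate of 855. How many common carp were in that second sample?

C = 369

From N = M·C/R: C = N·R / M = 855·82 / 190 = 70110 / 190 = 369.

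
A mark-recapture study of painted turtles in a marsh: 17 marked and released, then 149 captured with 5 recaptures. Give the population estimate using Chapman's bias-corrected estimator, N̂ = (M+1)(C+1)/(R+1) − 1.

N = 449

N̂ = (17+1)(149+1)/(5+1) − 1 = 18·150/6 − 1
= 2700/6 − 1 = 450 − 1 = 449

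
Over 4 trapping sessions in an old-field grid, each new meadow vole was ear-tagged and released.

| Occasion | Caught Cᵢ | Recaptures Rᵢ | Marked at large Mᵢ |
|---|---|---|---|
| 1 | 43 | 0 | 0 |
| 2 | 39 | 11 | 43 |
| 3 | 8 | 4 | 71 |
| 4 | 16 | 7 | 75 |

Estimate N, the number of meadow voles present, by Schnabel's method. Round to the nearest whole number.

N ≈ 157

Σ MᵢCᵢ = 0·43 + 43·39 + 71·8 + 75·16 = 0 + 1677 + 568 + 1200 = 3445
Σ Rᵢ = 0 + 11 + 4 + 7 = 22
N̂ = 3445 / 22 ≈ 156.6 → 157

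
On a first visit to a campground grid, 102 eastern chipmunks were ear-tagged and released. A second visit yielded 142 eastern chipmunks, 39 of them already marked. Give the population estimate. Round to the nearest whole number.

N ≈ 371

The marked fraction in the recapture sample should equal the marked fraction in the population: 39/142 = 102/N.
N = (102 × 142) / 39 = 14484 / 39 ≈ 371.4 → 371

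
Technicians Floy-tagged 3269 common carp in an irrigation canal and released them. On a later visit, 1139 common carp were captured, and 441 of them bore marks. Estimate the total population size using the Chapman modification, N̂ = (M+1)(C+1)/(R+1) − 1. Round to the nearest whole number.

N̂ = (3269+1)(1139+1)/(441+1) − 1 = 3270·1140/442 − 1
= 3727800/442 − 1 ≈ 8433.9 − 1 ≈ 8432.9 → 8433

N ≈ 8433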